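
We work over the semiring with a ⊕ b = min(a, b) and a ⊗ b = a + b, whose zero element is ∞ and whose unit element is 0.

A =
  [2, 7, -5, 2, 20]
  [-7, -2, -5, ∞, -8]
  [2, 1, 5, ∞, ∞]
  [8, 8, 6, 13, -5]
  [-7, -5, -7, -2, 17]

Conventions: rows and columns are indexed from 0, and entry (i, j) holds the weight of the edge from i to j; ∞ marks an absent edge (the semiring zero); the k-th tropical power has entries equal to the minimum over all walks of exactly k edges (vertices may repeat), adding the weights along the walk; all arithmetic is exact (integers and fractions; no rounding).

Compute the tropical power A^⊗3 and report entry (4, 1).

A^⊗2:
  [-3, -4, -3, 4, -3]
  [-15, -13, -15, -10, -10]
  [-6, -1, -4, 4, -7]
  [-12, -10, -12, -7, 0]
  [-12, -7, -12, -5, -13]
A^⊗3:
  [-11, -8, -10, -5, -12]
  [-20, -15, -20, -13, -21]
  [-14, -12, -14, -9, -9]
  [-17, -12, -17, -10, -18]
  [-20, -18, -20, -15, -15]
Key observation: the optimum is the walk 4->1->4->1, with weight (-5) + (-8) + (-5) = -18.
Optimal value attained by: walk 4->1->4->1.
Answer: (A^⊗3)[4][1] = -18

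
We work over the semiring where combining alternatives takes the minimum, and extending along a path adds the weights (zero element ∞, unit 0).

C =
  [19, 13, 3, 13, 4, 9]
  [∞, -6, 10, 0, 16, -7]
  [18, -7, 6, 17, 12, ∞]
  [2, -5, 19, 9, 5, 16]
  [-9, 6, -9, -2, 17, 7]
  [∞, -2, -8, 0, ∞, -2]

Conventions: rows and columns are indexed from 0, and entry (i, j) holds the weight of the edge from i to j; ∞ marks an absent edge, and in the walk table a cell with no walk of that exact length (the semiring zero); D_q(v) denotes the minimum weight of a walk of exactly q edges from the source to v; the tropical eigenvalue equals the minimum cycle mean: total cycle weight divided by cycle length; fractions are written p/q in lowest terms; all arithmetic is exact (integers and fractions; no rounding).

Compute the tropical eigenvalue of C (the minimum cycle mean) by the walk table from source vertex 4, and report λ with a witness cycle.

q=0: [∞, ∞, ∞, ∞, 0, ∞]
q=1: [-9, 6, -9, -2, 17, 7]
q=2: [0, -16, -6, 4, -5, -1]
q=3: [-14, -22, -14, -16, 0, -23]
q=4: [-14, -28, -31, -23, -11, -29]
q=5: [-21, -38, -37, -29, -19, -35]
q=6: [-28, -44, -43, -38, -25, -45]
Optimal cycle mean attained by: cycle 1->5->2->1, total (-7) + (-8) + (-7), length 3.
Answer: λ = -22/3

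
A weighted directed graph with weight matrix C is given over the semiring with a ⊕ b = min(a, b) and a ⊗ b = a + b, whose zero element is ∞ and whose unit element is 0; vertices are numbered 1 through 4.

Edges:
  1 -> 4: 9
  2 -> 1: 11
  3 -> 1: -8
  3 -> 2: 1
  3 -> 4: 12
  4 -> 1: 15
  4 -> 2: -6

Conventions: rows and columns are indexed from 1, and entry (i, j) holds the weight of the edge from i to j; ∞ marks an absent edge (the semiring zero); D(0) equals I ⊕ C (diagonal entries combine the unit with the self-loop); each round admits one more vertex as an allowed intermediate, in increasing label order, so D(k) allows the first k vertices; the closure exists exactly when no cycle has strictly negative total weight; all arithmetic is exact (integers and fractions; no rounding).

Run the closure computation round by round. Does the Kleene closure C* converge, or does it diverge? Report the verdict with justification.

D(0):
  [0, ∞, ∞, 9]
  [11, 0, ∞, ∞]
  [-8, 1, 0, 12]
  [15, -6, ∞, 0]
D(1):
  [0, ∞, ∞, 9]
  [11, 0, ∞, 20]
  [-8, 1, 0, 1]
  [15, -6, ∞, 0]
D(2):
  [0, ∞, ∞, 9]
  [11, 0, ∞, 20]
  [-8, 1, 0, 1]
  [5, -6, ∞, 0]
D(3):
  [0, ∞, ∞, 9]
  [11, 0, ∞, 20]
  [-8, 1, 0, 1]
  [5, -6, ∞, 0]
D(4):
  [0, 3, ∞, 9]
  [11, 0, ∞, 20]
  [-8, -5, 0, 1]
  [5, -6, ∞, 0]
Key observation: every diagonal entry stays at the unit through all rounds, so no improving cycle exists.
Answer: CONVERGES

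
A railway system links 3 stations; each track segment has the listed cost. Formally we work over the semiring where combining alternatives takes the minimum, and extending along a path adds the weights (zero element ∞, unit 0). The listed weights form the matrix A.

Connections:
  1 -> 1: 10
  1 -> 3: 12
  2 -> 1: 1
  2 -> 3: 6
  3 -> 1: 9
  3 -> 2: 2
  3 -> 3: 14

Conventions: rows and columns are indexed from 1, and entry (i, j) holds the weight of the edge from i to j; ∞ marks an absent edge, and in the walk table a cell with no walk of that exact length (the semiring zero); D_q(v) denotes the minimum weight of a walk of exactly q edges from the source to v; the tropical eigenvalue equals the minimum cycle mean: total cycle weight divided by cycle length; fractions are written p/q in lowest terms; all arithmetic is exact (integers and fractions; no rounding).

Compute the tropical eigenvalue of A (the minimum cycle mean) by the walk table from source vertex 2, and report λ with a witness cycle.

q=0: [∞, 0, ∞]
q=1: [1, ∞, 6]
q=2: [11, 8, 13]
q=3: [9, 15, 14]
Optimal cycle mean attained by: cycle 2->3->2, total 6 + 2, length 2.
Answer: λ = 4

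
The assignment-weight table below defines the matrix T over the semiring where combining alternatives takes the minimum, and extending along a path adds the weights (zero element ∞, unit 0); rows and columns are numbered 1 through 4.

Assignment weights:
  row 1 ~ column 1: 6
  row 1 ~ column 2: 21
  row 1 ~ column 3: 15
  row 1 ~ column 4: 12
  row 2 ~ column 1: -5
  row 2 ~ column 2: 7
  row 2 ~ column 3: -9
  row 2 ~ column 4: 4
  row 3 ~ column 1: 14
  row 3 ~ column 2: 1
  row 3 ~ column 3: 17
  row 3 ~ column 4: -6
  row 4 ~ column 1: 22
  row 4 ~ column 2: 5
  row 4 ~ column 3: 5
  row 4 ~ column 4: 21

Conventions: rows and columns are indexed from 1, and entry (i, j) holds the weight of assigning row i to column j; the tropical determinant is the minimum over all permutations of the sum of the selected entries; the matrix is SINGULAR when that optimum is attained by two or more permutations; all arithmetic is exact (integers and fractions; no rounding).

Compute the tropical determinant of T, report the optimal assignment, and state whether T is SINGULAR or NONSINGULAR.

σ = (1, 2, 3, 4): 6 + 7 + 17 + 21 = 51
σ = (1, 2, 4, 3): 6 + 7 + (-6) + 5 = 12
σ = (1, 3, 2, 4): 6 + (-9) + 1 + 21 = 19
σ = (1, 3, 4, 2): 6 + (-9) + (-6) + 5 = -4
σ = (1, 4, 2, 3): 6 + 4 + 1 + 5 = 16
σ = (1, 4, 3, 2): 6 + 4 + 17 + 5 = 32
σ = (2, 1, 3, 4): 21 + (-5) + 17 + 21 = 54
σ = (2, 1, 4, 3): 21 + (-5) + (-6) + 5 = 15
σ = (2, 3, 1, 4): 21 + (-9) + 14 + 21 = 47
σ = (2, 3, 4, 1): 21 + (-9) + (-6) + 22 = 28
σ = (2, 4, 1, 3): 21 + 4 + 14 + 5 = 44
σ = (2, 4, 3, 1): 21 + 4 + 17 + 22 = 64
σ = (3, 1, 2, 4): 15 + (-5) + 1 + 21 = 32
σ = (3, 1, 4, 2): 15 + (-5) + (-6) + 5 = 9
σ = (3, 2, 1, 4): 15 + 7 + 14 + 21 = 57
σ = (3, 2, 4, 1): 15 + 7 + (-6) + 22 = 38
σ = (3, 4, 1, 2): 15 + 4 + 14 + 5 = 38
σ = (3, 4, 2, 1): 15 + 4 + 1 + 22 = 42
σ = (4, 1, 2, 3): 12 + (-5) + 1 + 5 = 13
σ = (4, 1, 3, 2): 12 + (-5) + 17 + 5 = 29
σ = (4, 2, 1, 3): 12 + 7 + 14 + 5 = 38
σ = (4, 2, 3, 1): 12 + 7 + 17 + 22 = 58
σ = (4, 3, 1, 2): 12 + (-9) + 14 + 5 = 22
σ = (4, 3, 2, 1): 12 + (-9) + 1 + 22 = 26
Optimal value attained by: σ = (1, 3, 4, 2).
Answer: det⊕(T) = -4; verdict: NONSINGULAR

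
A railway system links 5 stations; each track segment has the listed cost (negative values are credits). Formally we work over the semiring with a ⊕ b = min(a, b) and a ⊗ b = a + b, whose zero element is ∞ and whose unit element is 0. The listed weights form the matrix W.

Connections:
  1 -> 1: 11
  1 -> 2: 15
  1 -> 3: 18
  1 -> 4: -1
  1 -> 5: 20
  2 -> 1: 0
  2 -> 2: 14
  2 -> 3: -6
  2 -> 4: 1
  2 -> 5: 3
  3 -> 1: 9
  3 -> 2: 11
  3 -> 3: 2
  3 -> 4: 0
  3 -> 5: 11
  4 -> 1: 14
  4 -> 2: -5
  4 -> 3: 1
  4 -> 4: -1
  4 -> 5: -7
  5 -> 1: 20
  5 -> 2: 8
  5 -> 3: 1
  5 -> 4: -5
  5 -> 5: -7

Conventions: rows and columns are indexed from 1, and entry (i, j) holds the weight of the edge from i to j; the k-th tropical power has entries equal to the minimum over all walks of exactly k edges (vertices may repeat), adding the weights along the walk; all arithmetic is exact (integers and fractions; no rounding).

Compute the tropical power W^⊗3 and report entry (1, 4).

W^⊗2:
  [13, -6, 0, -2, -8]
  [3, -4, -4, -6, -6]
  [11, -5, 1, -1, -7]
  [-5, -6, -11, -12, -14]
  [8, -10, -6, -12, -14]
W^⊗3:
  [-6, -7, -12, -13, -15]
  [-4, -11, -10, -11, -13]
  [-5, -6, -11, -12, -14]
  [-6, -17, -13, -19, -21]
  [-10, -17, -16, -19, -21]
Key observation: the optimum is the walk 1->4->5->4, with weight (-1) + (-7) + (-5) = -13.
Optimal value attained by: walk 1->4->5->4.
Answer: (W^⊗3)[1][4] = -13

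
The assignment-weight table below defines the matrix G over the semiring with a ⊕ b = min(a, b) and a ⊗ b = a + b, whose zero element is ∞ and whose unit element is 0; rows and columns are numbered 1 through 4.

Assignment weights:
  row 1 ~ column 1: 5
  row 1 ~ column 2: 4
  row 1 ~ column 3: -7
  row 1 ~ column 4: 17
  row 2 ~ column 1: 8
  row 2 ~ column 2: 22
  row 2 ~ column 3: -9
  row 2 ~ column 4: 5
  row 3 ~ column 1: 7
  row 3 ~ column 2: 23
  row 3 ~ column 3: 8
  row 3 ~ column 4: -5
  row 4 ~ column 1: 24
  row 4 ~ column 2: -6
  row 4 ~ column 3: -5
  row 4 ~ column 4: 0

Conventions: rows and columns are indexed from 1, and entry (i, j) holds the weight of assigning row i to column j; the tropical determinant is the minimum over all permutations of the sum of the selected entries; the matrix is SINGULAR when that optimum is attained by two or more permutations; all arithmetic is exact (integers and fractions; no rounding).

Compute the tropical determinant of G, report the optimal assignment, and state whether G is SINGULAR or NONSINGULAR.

σ = (1, 2, 3, 4): 5 + 22 + 8 + 0 = 35
σ = (1, 2, 4, 3): 5 + 22 + (-5) + (-5) = 17
σ = (1, 3, 2, 4): 5 + (-9) + 23 + 0 = 19
σ = (1, 3, 4, 2): 5 + (-9) + (-5) + (-6) = -15
σ = (1, 4, 2, 3): 5 + 5 + 23 + (-5) = 28
σ = (1, 4, 3, 2): 5 + 5 + 8 + (-6) = 12
σ = (2, 1, 3, 4): 4 + 8 + 8 + 0 = 20
σ = (2, 1, 4, 3): 4 + 8 + (-5) + (-5) = 2
σ = (2, 3, 1, 4): 4 + (-9) + 7 + 0 = 2
σ = (2, 3, 4, 1): 4 + (-9) + (-5) + 24 = 14
σ = (2, 4, 1, 3): 4 + 5 + 7 + (-5) = 11
σ = (2, 4, 3, 1): 4 + 5 + 8 + 24 = 41
σ = (3, 1, 2, 4): (-7) + 8 + 23 + 0 = 24
σ = (3, 1, 4, 2): (-7) + 8 + (-5) + (-6) = -10
σ = (3, 2, 1, 4): (-7) + 22 + 7 + 0 = 22
σ = (3, 2, 4, 1): (-7) + 22 + (-5) + 24 = 34
σ = (3, 4, 1, 2): (-7) + 5 + 7 + (-6) = -1
σ = (3, 4, 2, 1): (-7) + 5 + 23 + 24 = 45
σ = (4, 1, 2, 3): 17 + 8 + 23 + (-5) = 43
σ = (4, 1, 3, 2): 17 + 8 + 8 + (-6) = 27
σ = (4, 2, 1, 3): 17 + 22 + 7 + (-5) = 41
σ = (4, 2, 3, 1): 17 + 22 + 8 + 24 = 71
σ = (4, 3, 1, 2): 17 + (-9) + 7 + (-6) = 9
σ = (4, 3, 2, 1): 17 + (-9) + 23 + 24 = 55
Optimal value attained by: σ = (1, 3, 4, 2).
Answer: det⊕(G) = -15; verdict: NONSINGULAR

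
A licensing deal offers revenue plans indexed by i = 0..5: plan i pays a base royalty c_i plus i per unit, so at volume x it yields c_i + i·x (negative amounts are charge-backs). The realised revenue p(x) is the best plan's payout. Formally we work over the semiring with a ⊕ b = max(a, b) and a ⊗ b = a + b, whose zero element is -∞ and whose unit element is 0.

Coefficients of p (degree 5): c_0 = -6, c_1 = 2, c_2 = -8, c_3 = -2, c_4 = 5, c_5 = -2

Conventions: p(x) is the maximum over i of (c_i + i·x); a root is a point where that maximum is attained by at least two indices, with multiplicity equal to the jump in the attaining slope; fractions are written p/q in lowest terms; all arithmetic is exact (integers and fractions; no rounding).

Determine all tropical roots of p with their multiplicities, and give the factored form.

hull edge (i=0, c=-6) to (i=1, c=2): slope 8, span 1
hull edge (i=1, c=2) to (i=4, c=5): slope 1, span 3
hull edge (i=4, c=5) to (i=5, c=-2): slope -7, span 1
Factored form: p(x) = -2 ⊗ (x ⊕ (-8)) ⊗ (x ⊕ (-1)) ⊗ (x ⊕ (-1)) ⊗ (x ⊕ (-1)) ⊗ (x ⊕ 7)
Answer: roots = -8 (mult 1), -1 (mult 3), 7 (mult 1)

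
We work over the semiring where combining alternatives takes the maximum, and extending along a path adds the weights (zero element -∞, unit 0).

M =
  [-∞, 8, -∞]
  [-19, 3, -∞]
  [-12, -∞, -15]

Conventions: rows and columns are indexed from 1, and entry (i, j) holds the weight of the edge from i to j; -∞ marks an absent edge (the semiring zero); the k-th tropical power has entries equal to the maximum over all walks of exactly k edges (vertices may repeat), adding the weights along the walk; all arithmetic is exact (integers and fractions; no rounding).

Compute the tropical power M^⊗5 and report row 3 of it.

M^⊗2:
  [-11, 11, -∞]
  [-16, 6, -∞]
  [-27, -4, -30]
M^⊗3:
  [-8, 14, -∞]
  [-13, 9, -∞]
  [-23, -1, -45]
M^⊗4:
  [-5, 17, -∞]
  [-10, 12, -∞]
  [-20, 2, -60]
M^⊗5:
  [-2, 20, -∞]
  [-7, 15, -∞]
  [-17, 5, -75]
Answer: row 3 of M^⊗5 = [-17, 5, -75]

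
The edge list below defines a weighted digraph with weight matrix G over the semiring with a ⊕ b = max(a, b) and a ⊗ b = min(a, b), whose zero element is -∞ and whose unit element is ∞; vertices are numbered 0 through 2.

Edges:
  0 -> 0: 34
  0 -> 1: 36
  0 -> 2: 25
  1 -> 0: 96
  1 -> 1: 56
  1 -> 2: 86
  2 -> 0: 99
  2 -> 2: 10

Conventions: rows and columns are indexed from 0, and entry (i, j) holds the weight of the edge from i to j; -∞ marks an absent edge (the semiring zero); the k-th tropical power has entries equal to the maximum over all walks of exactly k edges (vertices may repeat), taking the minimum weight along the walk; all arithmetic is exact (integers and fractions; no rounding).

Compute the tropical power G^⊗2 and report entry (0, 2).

G^⊗2:
  [36, 36, 36]
  [86, 56, 56]
  [34, 36, 25]
Key observation: the optimum is the walk 0->1->2, with weight 36 min 86 = 36.
Optimal value attained by: walk 0->1->2.
Answer: (G^⊗2)[0][2] = 36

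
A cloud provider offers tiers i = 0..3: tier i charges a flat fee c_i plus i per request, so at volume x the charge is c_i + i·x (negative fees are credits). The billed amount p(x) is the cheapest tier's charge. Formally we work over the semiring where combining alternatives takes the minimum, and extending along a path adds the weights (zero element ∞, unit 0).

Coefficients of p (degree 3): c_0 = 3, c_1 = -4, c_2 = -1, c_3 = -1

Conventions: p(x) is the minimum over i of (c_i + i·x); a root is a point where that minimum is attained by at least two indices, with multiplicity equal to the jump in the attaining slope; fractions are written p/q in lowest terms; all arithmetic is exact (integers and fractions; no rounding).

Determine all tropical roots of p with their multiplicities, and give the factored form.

hull edge (i=0, c=3) to (i=1, c=-4): slope -7, span 1
hull edge (i=1, c=-4) to (i=3, c=-1): slope 3/2, span 2
Factored form: p(x) = -1 ⊗ (x ⊕ (-3/2)) ⊗ (x ⊕ (-3/2)) ⊗ (x ⊕ 7)
Answer: roots = -3/2 (mult 2), 7 (mult 1)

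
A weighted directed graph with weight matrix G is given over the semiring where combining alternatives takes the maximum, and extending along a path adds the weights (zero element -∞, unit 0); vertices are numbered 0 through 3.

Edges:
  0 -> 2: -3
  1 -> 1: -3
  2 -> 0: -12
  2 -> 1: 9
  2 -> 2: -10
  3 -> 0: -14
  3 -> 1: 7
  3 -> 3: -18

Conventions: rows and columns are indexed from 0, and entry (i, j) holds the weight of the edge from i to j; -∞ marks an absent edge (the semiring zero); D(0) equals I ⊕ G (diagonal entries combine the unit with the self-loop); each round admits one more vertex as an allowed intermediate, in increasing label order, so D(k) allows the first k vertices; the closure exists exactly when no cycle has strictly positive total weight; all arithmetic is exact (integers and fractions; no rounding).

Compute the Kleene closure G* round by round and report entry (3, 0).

D(0):
  [0, -∞, -3, -∞]
  [-∞, 0, -∞, -∞]
  [-12, 9, 0, -∞]
  [-14, 7, -∞, 0]
D(1):
  [0, -∞, -3, -∞]
  [-∞, 0, -∞, -∞]
  [-12, 9, 0, -∞]
  [-14, 7, -17, 0]
D(2):
  [0, -∞, -3, -∞]
  [-∞, 0, -∞, -∞]
  [-12, 9, 0, -∞]
  [-14, 7, -17, 0]
D(3):
  [0, 6, -3, -∞]
  [-∞, 0, -∞, -∞]
  [-12, 9, 0, -∞]
  [-14, 7, -17, 0]
D(4):
  [0, 6, -3, -∞]
  [-∞, 0, -∞, -∞]
  [-12, 9, 0, -∞]
  [-14, 7, -17, 0]
Answer: G*[3][0] = -14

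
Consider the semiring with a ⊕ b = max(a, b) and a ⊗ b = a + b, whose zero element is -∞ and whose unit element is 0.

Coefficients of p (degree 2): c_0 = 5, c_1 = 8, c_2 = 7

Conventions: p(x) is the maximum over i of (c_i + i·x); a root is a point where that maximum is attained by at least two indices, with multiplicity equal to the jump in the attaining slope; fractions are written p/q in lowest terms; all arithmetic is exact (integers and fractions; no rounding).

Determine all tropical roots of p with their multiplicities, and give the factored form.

hull edge (i=0, c=5) to (i=1, c=8): slope 3, span 1
hull edge (i=1, c=8) to (i=2, c=7): slope -1, span 1
Factored form: p(x) = 7 ⊗ (x ⊕ (-3)) ⊗ (x ⊕ 1)
Answer: roots = -3 (mult 1), 1 (mult 1)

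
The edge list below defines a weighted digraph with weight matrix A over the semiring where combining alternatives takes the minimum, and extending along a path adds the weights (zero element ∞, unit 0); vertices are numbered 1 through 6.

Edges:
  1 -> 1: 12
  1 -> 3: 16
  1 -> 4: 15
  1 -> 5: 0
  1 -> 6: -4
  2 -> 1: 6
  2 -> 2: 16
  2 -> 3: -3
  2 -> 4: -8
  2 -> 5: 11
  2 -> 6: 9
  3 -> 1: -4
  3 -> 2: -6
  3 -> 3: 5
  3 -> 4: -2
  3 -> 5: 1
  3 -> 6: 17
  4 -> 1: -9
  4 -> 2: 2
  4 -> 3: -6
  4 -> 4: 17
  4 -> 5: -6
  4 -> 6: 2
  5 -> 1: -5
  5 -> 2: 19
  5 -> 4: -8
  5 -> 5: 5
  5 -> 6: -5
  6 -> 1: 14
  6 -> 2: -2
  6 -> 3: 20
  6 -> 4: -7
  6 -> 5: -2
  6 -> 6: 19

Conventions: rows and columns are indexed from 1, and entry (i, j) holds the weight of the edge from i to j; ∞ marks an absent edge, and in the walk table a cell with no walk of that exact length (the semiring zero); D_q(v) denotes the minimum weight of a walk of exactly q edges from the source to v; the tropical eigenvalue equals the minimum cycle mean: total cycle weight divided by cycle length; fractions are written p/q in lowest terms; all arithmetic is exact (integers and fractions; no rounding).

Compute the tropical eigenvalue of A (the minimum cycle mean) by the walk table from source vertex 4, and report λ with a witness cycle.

q=0: [∞, ∞, ∞, 0, ∞, ∞]
q=1: [-9, 2, -6, 17, -6, 2]
q=2: [-11, -12, -1, -14, -9, -13]
q=3: [-23, -15, -20, -20, -20, -15]
q=4: [-29, -26, -26, -28, -26, -27]
q=5: [-37, -32, -34, -34, -34, -33]
q=6: [-43, -40, -40, -42, -40, -41]
Optimal cycle mean attained by: cycle 4->5->4, total (-6) + (-8), length 2.
Answer: λ = -7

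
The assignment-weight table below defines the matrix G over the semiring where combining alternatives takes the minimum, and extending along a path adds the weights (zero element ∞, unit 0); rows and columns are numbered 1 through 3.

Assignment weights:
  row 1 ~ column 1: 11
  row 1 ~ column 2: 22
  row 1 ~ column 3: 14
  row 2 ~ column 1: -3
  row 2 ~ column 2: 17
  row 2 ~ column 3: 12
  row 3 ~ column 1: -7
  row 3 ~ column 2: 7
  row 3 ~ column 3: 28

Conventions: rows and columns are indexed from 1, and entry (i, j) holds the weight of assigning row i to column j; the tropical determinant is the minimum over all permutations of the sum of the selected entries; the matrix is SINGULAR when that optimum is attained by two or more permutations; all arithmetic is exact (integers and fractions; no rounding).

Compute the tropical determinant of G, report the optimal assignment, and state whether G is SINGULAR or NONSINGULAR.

σ = (1, 2, 3): 11 + 17 + 28 = 56
σ = (1, 3, 2): 11 + 12 + 7 = 30
σ = (2, 1, 3): 22 + (-3) + 28 = 47
σ = (2, 3, 1): 22 + 12 + (-7) = 27
σ = (3, 1, 2): 14 + (-3) + 7 = 18
σ = (3, 2, 1): 14 + 17 + (-7) = 24
Optimal value attained by: σ = (3, 1, 2).
Answer: det⊕(G) = 18; verdict: NONSINGULAR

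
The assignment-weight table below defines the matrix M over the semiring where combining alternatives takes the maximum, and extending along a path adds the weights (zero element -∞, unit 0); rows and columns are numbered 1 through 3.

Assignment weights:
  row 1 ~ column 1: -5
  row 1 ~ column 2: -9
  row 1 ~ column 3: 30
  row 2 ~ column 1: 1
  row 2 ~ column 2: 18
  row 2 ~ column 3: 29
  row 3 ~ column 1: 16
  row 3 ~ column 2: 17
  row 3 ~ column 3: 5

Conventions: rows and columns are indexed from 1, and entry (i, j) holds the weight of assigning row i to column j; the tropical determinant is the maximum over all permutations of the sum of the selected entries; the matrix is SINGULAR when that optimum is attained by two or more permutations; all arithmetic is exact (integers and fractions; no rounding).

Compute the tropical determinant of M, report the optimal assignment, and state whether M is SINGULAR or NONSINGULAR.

σ = (1, 2, 3): (-5) + 18 + 5 = 18
σ = (1, 3, 2): (-5) + 29 + 17 = 41
σ = (2, 1, 3): (-9) + 1 + 5 = -3
σ = (2, 3, 1): (-9) + 29 + 16 = 36
σ = (3, 1, 2): 30 + 1 + 17 = 48
σ = (3, 2, 1): 30 + 18 + 16 = 64
Optimal value attained by: σ = (3, 2, 1).
Answer: det⊕(M) = 64; verdict: NONSINGULAR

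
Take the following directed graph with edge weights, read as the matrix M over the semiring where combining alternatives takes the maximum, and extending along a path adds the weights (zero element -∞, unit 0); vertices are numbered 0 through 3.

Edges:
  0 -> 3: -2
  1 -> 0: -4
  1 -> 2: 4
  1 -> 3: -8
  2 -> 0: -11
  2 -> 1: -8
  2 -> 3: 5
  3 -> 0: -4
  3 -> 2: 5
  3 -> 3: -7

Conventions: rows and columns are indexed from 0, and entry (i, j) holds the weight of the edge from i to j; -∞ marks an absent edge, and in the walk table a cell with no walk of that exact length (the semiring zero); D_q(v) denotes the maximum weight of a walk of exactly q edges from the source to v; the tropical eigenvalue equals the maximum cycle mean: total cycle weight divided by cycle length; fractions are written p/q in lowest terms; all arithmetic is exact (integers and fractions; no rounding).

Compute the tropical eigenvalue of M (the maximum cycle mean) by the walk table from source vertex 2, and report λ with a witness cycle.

q=0: [-∞, -∞, 0, -∞]
q=1: [-11, -8, -∞, 5]
q=2: [1, -∞, 10, -2]
q=3: [-1, 2, 3, 15]
q=4: [11, -5, 20, 8]
Optimal cycle mean attained by: cycle 2->3->2, total 5 + 5, length 2.
Answer: λ = 5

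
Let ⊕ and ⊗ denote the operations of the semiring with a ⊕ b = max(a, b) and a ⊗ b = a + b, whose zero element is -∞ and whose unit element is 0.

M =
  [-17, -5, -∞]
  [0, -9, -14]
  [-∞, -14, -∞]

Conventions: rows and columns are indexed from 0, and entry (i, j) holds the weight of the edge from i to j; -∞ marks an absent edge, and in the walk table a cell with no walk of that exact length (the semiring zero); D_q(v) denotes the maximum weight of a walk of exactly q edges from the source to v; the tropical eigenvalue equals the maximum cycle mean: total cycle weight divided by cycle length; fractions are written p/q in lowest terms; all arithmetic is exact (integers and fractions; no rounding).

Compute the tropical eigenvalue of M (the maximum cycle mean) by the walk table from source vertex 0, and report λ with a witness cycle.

q=0: [0, -∞, -∞]
q=1: [-17, -5, -∞]
q=2: [-5, -14, -19]
q=3: [-14, -10, -28]
Optimal cycle mean attained by: cycle 0->1->0, total (-5) + 0, length 2.
Answer: λ = -5/2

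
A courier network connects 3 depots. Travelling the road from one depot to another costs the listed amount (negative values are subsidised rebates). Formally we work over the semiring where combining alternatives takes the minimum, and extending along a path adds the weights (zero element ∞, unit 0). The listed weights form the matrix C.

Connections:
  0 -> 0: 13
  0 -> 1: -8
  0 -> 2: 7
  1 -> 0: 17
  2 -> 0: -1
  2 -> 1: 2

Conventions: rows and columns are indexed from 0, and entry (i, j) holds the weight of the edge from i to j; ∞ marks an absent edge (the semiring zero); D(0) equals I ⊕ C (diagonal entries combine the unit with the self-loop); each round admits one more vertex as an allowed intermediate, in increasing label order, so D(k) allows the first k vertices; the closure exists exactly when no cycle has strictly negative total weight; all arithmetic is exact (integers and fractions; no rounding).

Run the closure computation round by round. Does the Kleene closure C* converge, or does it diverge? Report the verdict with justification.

D(0):
  [0, -8, 7]
  [17, 0, ∞]
  [-1, 2, 0]
D(1):
  [0, -8, 7]
  [17, 0, 24]
  [-1, -9, 0]
D(2):
  [0, -8, 7]
  [17, 0, 24]
  [-1, -9, 0]
D(3):
  [0, -8, 7]
  [17, 0, 24]
  [-1, -9, 0]
Key observation: every diagonal entry stays at the unit through all rounds, so no improving cycle exists.
Answer: CONVERGES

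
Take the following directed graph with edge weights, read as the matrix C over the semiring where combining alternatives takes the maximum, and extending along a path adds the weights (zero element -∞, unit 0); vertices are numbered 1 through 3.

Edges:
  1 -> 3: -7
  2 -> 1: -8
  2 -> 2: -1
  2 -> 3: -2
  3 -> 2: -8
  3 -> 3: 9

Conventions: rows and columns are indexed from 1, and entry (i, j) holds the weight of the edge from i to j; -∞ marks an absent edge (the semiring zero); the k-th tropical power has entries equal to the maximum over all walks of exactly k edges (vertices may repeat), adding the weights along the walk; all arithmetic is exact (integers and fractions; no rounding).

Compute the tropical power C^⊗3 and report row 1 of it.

C^⊗2:
  [-∞, -15, 2]
  [-9, -2, 7]
  [-16, 1, 18]
C^⊗3:
  [-23, -6, 11]
  [-10, -1, 16]
  [-7, 10, 27]
Answer: row 1 of C^⊗3 = [-23, -6, 11]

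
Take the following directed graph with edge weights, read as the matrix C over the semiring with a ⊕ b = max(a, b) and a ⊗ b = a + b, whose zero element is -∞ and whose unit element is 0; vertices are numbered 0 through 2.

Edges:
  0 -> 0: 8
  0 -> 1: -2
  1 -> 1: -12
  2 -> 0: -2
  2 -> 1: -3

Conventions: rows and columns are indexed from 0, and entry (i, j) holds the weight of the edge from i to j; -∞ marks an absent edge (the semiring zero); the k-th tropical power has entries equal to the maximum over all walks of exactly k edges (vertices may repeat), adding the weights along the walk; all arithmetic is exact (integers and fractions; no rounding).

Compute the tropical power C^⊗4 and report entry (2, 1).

C^⊗2:
  [16, 6, -∞]
  [-∞, -24, -∞]
  [6, -4, -∞]
C^⊗3:
  [24, 14, -∞]
  [-∞, -36, -∞]
  [14, 4, -∞]
C^⊗4:
  [32, 22, -∞]
  [-∞, -48, -∞]
  [22, 12, -∞]
Key observation: the optimum is the walk 2->0->0->0->1, with weight (-2) + 8 + 8 + (-2) = 12.
Optimal value attained by: walk 2->0->0->0->1.
Answer: (C^⊗4)[2][1] = 12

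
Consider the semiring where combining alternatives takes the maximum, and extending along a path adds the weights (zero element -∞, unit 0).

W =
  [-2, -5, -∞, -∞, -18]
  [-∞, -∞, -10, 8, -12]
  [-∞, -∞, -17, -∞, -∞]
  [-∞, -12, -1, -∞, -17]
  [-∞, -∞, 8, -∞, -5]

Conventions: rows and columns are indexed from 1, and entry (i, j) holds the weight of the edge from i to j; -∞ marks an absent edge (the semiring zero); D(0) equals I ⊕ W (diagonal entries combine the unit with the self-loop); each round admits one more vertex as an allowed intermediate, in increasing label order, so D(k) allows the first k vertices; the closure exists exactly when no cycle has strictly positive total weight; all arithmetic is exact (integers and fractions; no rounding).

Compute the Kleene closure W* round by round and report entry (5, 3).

D(0):
  [0, -5, -∞, -∞, -18]
  [-∞, 0, -10, 8, -12]
  [-∞, -∞, 0, -∞, -∞]
  [-∞, -12, -1, 0, -17]
  [-∞, -∞, 8, -∞, 0]
D(1):
  [0, -5, -∞, -∞, -18]
  [-∞, 0, -10, 8, -12]
  [-∞, -∞, 0, -∞, -∞]
  [-∞, -12, -1, 0, -17]
  [-∞, -∞, 8, -∞, 0]
D(2):
  [0, -5, -15, 3, -17]
  [-∞, 0, -10, 8, -12]
  [-∞, -∞, 0, -∞, -∞]
  [-∞, -12, -1, 0, -17]
  [-∞, -∞, 8, -∞, 0]
D(3):
  [0, -5, -15, 3, -17]
  [-∞, 0, -10, 8, -12]
  [-∞, -∞, 0, -∞, -∞]
  [-∞, -12, -1, 0, -17]
  [-∞, -∞, 8, -∞, 0]
D(4):
  [0, -5, 2, 3, -14]
  [-∞, 0, 7, 8, -9]
  [-∞, -∞, 0, -∞, -∞]
  [-∞, -12, -1, 0, -17]
  [-∞, -∞, 8, -∞, 0]
D(5):
  [0, -5, 2, 3, -14]
  [-∞, 0, 7, 8, -9]
  [-∞, -∞, 0, -∞, -∞]
  [-∞, -12, -1, 0, -17]
  [-∞, -∞, 8, -∞, 0]
Answer: W*[5][3] = 8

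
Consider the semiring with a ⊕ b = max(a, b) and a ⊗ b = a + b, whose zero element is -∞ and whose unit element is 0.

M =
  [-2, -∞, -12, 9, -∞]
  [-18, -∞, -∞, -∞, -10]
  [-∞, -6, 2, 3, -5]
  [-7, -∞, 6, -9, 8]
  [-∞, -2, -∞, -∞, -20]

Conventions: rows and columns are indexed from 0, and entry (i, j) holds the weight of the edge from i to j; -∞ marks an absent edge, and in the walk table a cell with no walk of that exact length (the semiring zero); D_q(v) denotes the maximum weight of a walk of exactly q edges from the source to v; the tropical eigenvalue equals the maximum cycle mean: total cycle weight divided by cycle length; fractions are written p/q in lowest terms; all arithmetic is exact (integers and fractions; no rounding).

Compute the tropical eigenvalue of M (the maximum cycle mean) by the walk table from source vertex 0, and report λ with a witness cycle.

q=0: [0, -∞, -∞, -∞, -∞]
q=1: [-2, -∞, -12, 9, -∞]
q=2: [2, -18, 15, 7, 17]
q=3: [0, 15, 17, 18, 15]
q=4: [11, 13, 24, 20, 26]
q=5: [13, 24, 26, 27, 28]
Optimal cycle mean attained by: cycle 2->3->2, total 3 + 6, length 2.
Answer: λ = 9/2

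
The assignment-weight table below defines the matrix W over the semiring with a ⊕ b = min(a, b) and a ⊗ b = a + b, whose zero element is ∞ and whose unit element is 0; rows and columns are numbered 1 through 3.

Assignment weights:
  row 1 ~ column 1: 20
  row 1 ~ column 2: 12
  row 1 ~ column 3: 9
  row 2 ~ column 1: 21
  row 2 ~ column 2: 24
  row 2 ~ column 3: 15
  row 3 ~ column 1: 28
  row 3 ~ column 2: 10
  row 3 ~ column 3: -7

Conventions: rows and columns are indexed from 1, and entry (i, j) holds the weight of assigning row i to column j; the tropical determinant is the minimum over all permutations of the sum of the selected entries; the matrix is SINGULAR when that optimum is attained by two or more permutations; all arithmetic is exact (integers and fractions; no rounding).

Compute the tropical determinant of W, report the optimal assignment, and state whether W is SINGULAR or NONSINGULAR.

σ = (1, 2, 3): 20 + 24 + (-7) = 37
σ = (1, 3, 2): 20 + 15 + 10 = 45
σ = (2, 1, 3): 12 + 21 + (-7) = 26
σ = (2, 3, 1): 12 + 15 + 28 = 55
σ = (3, 1, 2): 9 + 21 + 10 = 40
σ = (3, 2, 1): 9 + 24 + 28 = 61
Optimal value attained by: σ = (2, 1, 3).
Answer: det⊕(W) = 26; verdict: NONSINGULAR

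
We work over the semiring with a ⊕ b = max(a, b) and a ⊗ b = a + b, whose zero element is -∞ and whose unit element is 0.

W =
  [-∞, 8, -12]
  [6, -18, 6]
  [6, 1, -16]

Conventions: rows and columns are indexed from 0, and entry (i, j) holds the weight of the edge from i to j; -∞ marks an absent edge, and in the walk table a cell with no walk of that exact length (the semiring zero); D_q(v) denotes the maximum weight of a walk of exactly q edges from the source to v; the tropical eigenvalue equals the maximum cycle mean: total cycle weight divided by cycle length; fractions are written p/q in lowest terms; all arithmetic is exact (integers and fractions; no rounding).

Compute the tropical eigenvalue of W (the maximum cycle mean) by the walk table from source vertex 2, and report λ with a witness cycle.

q=0: [-∞, -∞, 0]
q=1: [6, 1, -16]
q=2: [7, 14, 7]
q=3: [20, 15, 20]
Optimal cycle mean attained by: cycle 0->1->0, total 8 + 6, length 2.
Answer: λ = 7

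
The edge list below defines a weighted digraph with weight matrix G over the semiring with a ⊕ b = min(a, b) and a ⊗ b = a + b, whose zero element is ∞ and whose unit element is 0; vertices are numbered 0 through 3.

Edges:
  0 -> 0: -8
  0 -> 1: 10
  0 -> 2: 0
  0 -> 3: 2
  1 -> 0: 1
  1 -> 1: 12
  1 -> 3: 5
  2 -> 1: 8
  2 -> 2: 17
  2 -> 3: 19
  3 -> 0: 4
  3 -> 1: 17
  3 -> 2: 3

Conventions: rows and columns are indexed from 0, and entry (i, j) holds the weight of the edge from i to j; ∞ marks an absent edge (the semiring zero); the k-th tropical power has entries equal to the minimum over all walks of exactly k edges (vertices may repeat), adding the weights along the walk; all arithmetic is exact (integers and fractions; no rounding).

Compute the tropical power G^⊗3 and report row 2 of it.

G^⊗2:
  [-16, 2, -8, -6]
  [-7, 11, 1, 3]
  [9, 20, 22, 13]
  [-4, 11, 4, 6]
G^⊗3:
  [-24, -6, -16, -14]
  [-15, 3, -7, -5]
  [1, 19, 9, 11]
  [-12, 6, -4, -2]
Answer: row 2 of G^⊗3 = [1, 19, 9, 11]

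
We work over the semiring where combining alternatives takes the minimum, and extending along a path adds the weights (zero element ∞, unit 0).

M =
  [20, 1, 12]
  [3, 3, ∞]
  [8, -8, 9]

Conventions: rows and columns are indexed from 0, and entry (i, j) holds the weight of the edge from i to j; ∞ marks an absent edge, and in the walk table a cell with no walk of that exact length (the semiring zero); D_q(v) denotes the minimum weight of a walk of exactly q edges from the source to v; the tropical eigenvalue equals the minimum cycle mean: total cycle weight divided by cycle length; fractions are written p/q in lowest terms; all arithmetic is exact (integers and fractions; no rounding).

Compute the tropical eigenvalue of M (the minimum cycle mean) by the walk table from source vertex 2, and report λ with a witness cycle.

q=0: [∞, ∞, 0]
q=1: [8, -8, 9]
q=2: [-5, -5, 18]
q=3: [-2, -4, 7]
Optimal cycle mean attained by: cycle 0->1->0, total 1 + 3, length 2.
Answer: λ = 2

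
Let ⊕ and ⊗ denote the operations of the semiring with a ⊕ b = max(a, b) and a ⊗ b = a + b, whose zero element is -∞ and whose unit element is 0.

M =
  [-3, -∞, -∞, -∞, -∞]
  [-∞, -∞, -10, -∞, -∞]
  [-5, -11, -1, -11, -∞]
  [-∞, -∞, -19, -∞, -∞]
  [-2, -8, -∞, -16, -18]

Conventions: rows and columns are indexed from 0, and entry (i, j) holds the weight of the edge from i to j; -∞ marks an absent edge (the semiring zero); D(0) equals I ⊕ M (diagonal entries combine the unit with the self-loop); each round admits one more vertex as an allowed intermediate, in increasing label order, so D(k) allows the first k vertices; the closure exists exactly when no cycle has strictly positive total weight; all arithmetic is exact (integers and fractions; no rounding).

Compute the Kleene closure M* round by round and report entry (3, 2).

D(0):
  [0, -∞, -∞, -∞, -∞]
  [-∞, 0, -10, -∞, -∞]
  [-5, -11, 0, -11, -∞]
  [-∞, -∞, -19, 0, -∞]
  [-2, -8, -∞, -16, 0]
D(1):
  [0, -∞, -∞, -∞, -∞]
  [-∞, 0, -10, -∞, -∞]
  [-5, -11, 0, -11, -∞]
  [-∞, -∞, -19, 0, -∞]
  [-2, -8, -∞, -16, 0]
D(2):
  [0, -∞, -∞, -∞, -∞]
  [-∞, 0, -10, -∞, -∞]
  [-5, -11, 0, -11, -∞]
  [-∞, -∞, -19, 0, -∞]
  [-2, -8, -18, -16, 0]
D(3):
  [0, -∞, -∞, -∞, -∞]
  [-15, 0, -10, -21, -∞]
  [-5, -11, 0, -11, -∞]
  [-24, -30, -19, 0, -∞]
  [-2, -8, -18, -16, 0]
D(4):
  [0, -∞, -∞, -∞, -∞]
  [-15, 0, -10, -21, -∞]
  [-5, -11, 0, -11, -∞]
  [-24, -30, -19, 0, -∞]
  [-2, -8, -18, -16, 0]
D(5):
  [0, -∞, -∞, -∞, -∞]
  [-15, 0, -10, -21, -∞]
  [-5, -11, 0, -11, -∞]
  [-24, -30, -19, 0, -∞]
  [-2, -8, -18, -16, 0]
Answer: M*[3][2] = -19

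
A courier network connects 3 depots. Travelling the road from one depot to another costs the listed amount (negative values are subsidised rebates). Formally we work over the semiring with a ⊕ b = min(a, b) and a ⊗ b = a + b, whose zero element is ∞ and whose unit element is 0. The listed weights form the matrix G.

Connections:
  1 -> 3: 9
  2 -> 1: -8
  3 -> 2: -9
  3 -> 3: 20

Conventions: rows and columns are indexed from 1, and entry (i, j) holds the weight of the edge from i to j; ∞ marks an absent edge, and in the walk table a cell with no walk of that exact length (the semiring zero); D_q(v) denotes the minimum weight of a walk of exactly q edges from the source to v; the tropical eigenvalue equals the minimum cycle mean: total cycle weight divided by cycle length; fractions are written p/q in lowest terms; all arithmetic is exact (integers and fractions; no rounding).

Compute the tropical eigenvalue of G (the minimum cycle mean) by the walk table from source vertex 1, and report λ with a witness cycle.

q=0: [0, ∞, ∞]
q=1: [∞, ∞, 9]
q=2: [∞, 0, 29]
q=3: [-8, 20, 49]
Optimal cycle mean attained by: cycle 1->3->2->1, total 9 + (-9) + (-8), length 3.
Answer: λ = -8/3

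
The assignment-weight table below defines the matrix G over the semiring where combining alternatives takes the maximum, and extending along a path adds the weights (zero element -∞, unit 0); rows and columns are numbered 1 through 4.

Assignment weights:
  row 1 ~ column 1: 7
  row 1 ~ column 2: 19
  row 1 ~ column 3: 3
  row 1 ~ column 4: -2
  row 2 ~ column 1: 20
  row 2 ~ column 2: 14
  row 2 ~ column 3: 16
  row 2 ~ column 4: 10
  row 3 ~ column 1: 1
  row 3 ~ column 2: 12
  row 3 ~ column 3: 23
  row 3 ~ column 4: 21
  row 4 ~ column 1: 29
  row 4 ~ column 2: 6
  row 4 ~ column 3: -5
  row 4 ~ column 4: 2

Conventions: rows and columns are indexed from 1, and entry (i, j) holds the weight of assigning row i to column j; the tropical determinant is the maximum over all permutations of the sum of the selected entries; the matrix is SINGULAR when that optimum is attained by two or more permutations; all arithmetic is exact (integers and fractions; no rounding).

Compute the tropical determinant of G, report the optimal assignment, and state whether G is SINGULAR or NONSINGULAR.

σ = (1, 2, 3, 4): 7 + 14 + 23 + 2 = 46
σ = (1, 2, 4, 3): 7 + 14 + 21 + (-5) = 37
σ = (1, 3, 2, 4): 7 + 16 + 12 + 2 = 37
σ = (1, 3, 4, 2): 7 + 16 + 21 + 6 = 50
σ = (1, 4, 2, 3): 7 + 10 + 12 + (-5) = 24
σ = (1, 4, 3, 2): 7 + 10 + 23 + 6 = 46
σ = (2, 1, 3, 4): 19 + 20 + 23 + 2 = 64
σ = (2, 1, 4, 3): 19 + 20 + 21 + (-5) = 55
σ = (2, 3, 1, 4): 19 + 16 + 1 + 2 = 38
σ = (2, 3, 4, 1): 19 + 16 + 21 + 29 = 85
σ = (2, 4, 1, 3): 19 + 10 + 1 + (-5) = 25
σ = (2, 4, 3, 1): 19 + 10 + 23 + 29 = 81
σ = (3, 1, 2, 4): 3 + 20 + 12 + 2 = 37
σ = (3, 1, 4, 2): 3 + 20 + 21 + 6 = 50
σ = (3, 2, 1, 4): 3 + 14 + 1 + 2 = 20
σ = (3, 2, 4, 1): 3 + 14 + 21 + 29 = 67
σ = (3, 4, 1, 2): 3 + 10 + 1 + 6 = 20
σ = (3, 4, 2, 1): 3 + 10 + 12 + 29 = 54
σ = (4, 1, 2, 3): (-2) + 20 + 12 + (-5) = 25
σ = (4, 1, 3, 2): (-2) + 20 + 23 + 6 = 47
σ = (4, 2, 1, 3): (-2) + 14 + 1 + (-5) = 8
σ = (4, 2, 3, 1): (-2) + 14 + 23 + 29 = 64
σ = (4, 3, 1, 2): (-2) + 16 + 1 + 6 = 21
σ = (4, 3, 2, 1): (-2) + 16 + 12 + 29 = 55
Optimal value attained by: σ = (2, 3, 4, 1).
Answer: det⊕(G) = 85; verdict: NONSINGULAR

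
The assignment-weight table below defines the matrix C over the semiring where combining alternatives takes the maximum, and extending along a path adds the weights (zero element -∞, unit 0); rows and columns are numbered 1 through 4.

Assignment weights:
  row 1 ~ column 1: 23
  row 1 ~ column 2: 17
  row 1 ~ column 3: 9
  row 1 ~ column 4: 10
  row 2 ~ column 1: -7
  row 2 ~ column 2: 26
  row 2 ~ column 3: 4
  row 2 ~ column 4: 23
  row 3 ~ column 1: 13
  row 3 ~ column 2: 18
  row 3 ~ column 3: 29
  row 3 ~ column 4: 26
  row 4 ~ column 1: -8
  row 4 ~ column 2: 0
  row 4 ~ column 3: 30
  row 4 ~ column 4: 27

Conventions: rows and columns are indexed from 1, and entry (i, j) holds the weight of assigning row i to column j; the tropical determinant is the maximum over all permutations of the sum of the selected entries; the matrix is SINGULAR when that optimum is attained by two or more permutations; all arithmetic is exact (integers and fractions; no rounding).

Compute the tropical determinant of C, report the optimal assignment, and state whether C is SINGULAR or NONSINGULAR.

σ = (1, 2, 3, 4): 23 + 26 + 29 + 27 = 105
σ = (1, 2, 4, 3): 23 + 26 + 26 + 30 = 105
σ = (1, 3, 2, 4): 23 + 4 + 18 + 27 = 72
σ = (1, 3, 4, 2): 23 + 4 + 26 + 0 = 53
σ = (1, 4, 2, 3): 23 + 23 + 18 + 30 = 94
σ = (1, 4, 3, 2): 23 + 23 + 29 + 0 = 75
σ = (2, 1, 3, 4): 17 + (-7) + 29 + 27 = 66
σ = (2, 1, 4, 3): 17 + (-7) + 26 + 30 = 66
σ = (2, 3, 1, 4): 17 + 4 + 13 + 27 = 61
σ = (2, 3, 4, 1): 17 + 4 + 26 + (-8) = 39
σ = (2, 4, 1, 3): 17 + 23 + 13 + 30 = 83
σ = (2, 4, 3, 1): 17 + 23 + 29 + (-8) = 61
σ = (3, 1, 2, 4): 9 + (-7) + 18 + 27 = 47
σ = (3, 1, 4, 2): 9 + (-7) + 26 + 0 = 28
σ = (3, 2, 1, 4): 9 + 26 + 13 + 27 = 75
σ = (3, 2, 4, 1): 9 + 26 + 26 + (-8) = 53
σ = (3, 4, 1, 2): 9 + 23 + 13 + 0 = 45
σ = (3, 4, 2, 1): 9 + 23 + 18 + (-8) = 42
σ = (4, 1, 2, 3): 10 + (-7) + 18 + 30 = 51
σ = (4, 1, 3, 2): 10 + (-7) + 29 + 0 = 32
σ = (4, 2, 1, 3): 10 + 26 + 13 + 30 = 79
σ = (4, 2, 3, 1): 10 + 26 + 29 + (-8) = 57
σ = (4, 3, 1, 2): 10 + 4 + 13 + 0 = 27
σ = (4, 3, 2, 1): 10 + 4 + 18 + (-8) = 24
Optimal value attained by: σ = (1, 2, 3, 4).
Answer: det⊕(C) = 105; verdict: SINGULAR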